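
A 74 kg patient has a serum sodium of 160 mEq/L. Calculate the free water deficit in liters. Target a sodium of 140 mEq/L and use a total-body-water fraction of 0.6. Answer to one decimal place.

TBW = 0.6 · 74 = 44.4 L
Free water deficit = TBW · (Na/140 − 1)
= 44.4 · (160/140 − 1)
= 44.4 · 0.1429
= 6.34 L

6.3 L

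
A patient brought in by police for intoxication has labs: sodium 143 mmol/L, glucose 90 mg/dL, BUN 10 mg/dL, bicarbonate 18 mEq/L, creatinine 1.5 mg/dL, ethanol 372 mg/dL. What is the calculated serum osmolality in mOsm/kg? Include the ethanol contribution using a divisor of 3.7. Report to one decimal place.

Calculated osmolality = 2·Na + glucose/18 + BUN/2.8 + ethanol/3.7
= 2·143 + 90/18 + 10/2.8 + 372/3.7
= 286 + 5 + 3.57 + 100.54
= 395.11 mOsm/kg

395.1 mOsm/kg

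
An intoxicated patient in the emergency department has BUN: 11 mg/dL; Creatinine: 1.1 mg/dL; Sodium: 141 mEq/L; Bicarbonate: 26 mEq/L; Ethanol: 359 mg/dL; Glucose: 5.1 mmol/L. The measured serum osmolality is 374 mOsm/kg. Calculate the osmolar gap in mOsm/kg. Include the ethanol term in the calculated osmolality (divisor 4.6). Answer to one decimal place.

Calculated osmolality = 2·Na + glucose + BUN/2.8 + ethanol/4.6
= 2·141 + 5.1 + 11/2.8 + 359/4.6
= 282 + 5.10 + 3.93 + 78.04
= 369.07 mOsm/kg ≈ 369.1 mOsm/kg
Osmolar gap = measured − calculated = 374 − 369.1 = 4.9 mOsm/kg

4.9 mOsm/kg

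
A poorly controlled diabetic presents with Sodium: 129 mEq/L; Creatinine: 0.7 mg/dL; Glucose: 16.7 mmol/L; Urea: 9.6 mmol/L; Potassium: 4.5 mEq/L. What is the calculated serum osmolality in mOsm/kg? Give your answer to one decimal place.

Calculated osmolality = 2·Na + glucose + urea
= 2·129 + 16.7 + 9.6
= 258 + 16.70 + 9.60
= 284.3 mOsm/kg

284.3 mOsm/kg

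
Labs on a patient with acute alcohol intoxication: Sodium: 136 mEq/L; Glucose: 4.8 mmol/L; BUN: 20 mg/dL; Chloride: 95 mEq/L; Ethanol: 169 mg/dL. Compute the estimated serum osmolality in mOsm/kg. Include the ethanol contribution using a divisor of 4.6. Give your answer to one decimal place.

320.7 mOsm/kg

Calculated osmolality = 2·Na + glucose + BUN/2.8 + ethanol/4.6
= 2·136 + 4.8 + 20/2.8 + 169/4.6
= 272 + 4.80 + 7.14 + 36.74
= 320.68 mOsm/kg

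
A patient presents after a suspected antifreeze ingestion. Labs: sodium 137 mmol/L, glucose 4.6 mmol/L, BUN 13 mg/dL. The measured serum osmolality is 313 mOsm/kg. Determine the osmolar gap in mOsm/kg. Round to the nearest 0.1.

29.8 mOsm/kg

Calculated osmolality = 2·Na + glucose + BUN/2.8
= 2·137 + 4.6 + 13/2.8
= 274 + 4.60 + 4.64
= 283.24 mOsm/kg ≈ 283.2 mOsm/kg
Osmolar gap = measured − calculated = 313 − 283.2 = 29.8 mOsm/kg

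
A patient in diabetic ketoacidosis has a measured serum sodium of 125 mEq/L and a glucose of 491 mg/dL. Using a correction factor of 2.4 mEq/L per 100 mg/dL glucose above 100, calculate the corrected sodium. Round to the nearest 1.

Corrected Na = measured Na + 2.4 · (glucose − 100)/100
= 125 + 2.4 · (491 − 100)/100
= 125 + 9.4
= 134.4 mEq/L

134 mEq/L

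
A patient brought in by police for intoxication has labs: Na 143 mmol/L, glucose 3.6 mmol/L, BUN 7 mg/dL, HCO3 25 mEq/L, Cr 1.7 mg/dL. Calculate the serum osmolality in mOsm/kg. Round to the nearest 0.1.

Calculated osmolality = 2·Na + glucose + BUN/2.8
= 2·143 + 3.6 + 7/2.8
= 286 + 3.60 + 2.50
= 292.1 mOsm/kg

292.1 mOsm/kg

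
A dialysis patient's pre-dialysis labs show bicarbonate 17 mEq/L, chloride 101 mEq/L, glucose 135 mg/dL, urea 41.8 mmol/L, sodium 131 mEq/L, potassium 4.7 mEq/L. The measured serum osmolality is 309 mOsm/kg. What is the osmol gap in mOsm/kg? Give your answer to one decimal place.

Calculated osmolality = 2·Na + glucose/18 + urea
= 2·131 + 135/18 + 41.8
= 262 + 7.50 + 41.80
= 311.3 mOsm/kg ≈ 311.3 mOsm/kg
Osmolar gap = measured − calculated = 309 − 311.3 = -2.3 mOsm/kg

-2.3 mOsm/kg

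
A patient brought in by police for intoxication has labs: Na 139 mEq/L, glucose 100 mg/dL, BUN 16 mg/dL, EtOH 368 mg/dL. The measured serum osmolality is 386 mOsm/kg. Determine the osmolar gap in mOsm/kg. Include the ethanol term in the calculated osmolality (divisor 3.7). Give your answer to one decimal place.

Calculated osmolality = 2·Na + glucose/18 + BUN/2.8 + ethanol/3.7
= 2·139 + 100/18 + 16/2.8 + 368/3.7
= 278 + 5.56 + 5.71 + 99.46
= 388.73 mOsm/kg ≈ 388.7 mOsm/kg
Osmolar gap = measured − calculated = 386 − 388.7 = -2.7 mOsm/kg

-2.7 mOsm/kg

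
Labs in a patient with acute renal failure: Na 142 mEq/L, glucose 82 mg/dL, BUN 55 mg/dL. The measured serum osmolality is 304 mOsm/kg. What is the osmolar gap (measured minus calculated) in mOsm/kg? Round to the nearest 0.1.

-4.2 mOsm/kg

Calculated osmolality = 2·Na + glucose/18 + BUN/2.8
= 2·142 + 82/18 + 55/2.8
= 284 + 4.56 + 19.64
= 308.2 mOsm/kg ≈ 308.2 mOsm/kg
Osmolar gap = measured − calculated = 304 − 308.2 = -4.2 mOsm/kg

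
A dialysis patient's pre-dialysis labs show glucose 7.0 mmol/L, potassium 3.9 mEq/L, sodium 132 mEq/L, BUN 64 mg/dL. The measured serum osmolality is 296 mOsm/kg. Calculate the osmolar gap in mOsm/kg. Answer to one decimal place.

Calculated osmolality = 2·Na + glucose + BUN/2.8
= 2·132 + 7 + 64/2.8
= 264 + 7 + 22.86
= 293.86 mOsm/kg ≈ 293.9 mOsm/kg
Osmolar gap = measured − calculated = 296 − 293.9 = 2.1 mOsm/kg

2.1 mOsm/kg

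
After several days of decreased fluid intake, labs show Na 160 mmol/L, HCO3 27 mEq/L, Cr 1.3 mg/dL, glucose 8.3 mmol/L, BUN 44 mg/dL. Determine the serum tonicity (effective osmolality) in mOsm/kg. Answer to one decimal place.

328.3 mOsm/kg

Effective osmolality excludes urea (freely permeant across cell membranes):
2·Na + glucose
= 2·160 + 8.3
= 320 + 8.3
= 328.3 mOsm/kg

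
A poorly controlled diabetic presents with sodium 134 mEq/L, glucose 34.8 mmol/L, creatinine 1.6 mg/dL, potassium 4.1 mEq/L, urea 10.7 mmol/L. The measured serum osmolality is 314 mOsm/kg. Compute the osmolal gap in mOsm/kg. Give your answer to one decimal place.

Calculated osmolality = 2·Na + glucose + urea
= 2·134 + 34.8 + 10.7
= 268 + 34.80 + 10.70
= 313.5 mOsm/kg ≈ 313.5 mOsm/kg
Osmolar gap = measured − calculated = 314 − 313.5 = 0.5 mOsm/kg

0.5 mOsm/kg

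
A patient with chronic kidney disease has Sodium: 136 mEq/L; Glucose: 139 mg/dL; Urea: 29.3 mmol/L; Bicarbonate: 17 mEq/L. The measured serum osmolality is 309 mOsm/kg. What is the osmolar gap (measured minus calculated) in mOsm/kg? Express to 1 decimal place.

Calculated osmolality = 2·Na + glucose/18 + urea
= 2·136 + 139/18 + 29.3
= 272 + 7.72 + 29.30
= 309.02 mOsm/kg ≈ 309.0 mOsm/kg
Osmolar gap = measured − calculated = 309 − 309.0 = 0.0 mOsm/kg

0.0 mOsm/kg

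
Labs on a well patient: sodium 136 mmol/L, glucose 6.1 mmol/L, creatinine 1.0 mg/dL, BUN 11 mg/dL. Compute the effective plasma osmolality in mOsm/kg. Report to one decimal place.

Effective osmolality excludes urea (freely permeant across cell membranes):
2·Na + glucose
= 2·136 + 6.1
= 272 + 6.1
= 278.1 mOsm/kg

278.1 mOsm/kg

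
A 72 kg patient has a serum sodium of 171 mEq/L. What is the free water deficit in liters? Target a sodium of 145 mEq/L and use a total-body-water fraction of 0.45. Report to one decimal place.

TBW = 0.45 · 72 = 32.4 L
Free water deficit = TBW · (Na/145 − 1)
= 32.4 · (171/145 − 1)
= 32.4 · 0.1793
= 5.81 L

5.8 L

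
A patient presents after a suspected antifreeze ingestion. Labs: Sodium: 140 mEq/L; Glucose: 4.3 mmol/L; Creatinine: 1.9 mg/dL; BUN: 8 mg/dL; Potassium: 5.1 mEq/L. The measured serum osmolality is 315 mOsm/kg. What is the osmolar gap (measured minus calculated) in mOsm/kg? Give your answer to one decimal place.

Calculated osmolality = 2·Na + glucose + BUN/2.8
= 2·140 + 4.3 + 8/2.8
= 280 + 4.30 + 2.86
= 287.16 mOsm/kg ≈ 287.2 mOsm/kg
Osmolar gap = measured − calculated = 315 − 287.2 = 27.8 mOsm/kg

27.8 mOsm/kg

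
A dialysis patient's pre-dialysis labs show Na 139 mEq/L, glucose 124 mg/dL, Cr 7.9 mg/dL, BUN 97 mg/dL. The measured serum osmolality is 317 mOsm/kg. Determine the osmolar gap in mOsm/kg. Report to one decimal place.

-2.5 mOsm/kg

Calculated osmolality = 2·Na + glucose/18 + BUN/2.8
= 2·139 + 124/18 + 97/2.8
= 278 + 6.89 + 34.64
= 319.53 mOsm/kg ≈ 319.5 mOsm/kg
Osmolar gap = measured − calculated = 317 − 319.5 = -2.5 mOsm/kg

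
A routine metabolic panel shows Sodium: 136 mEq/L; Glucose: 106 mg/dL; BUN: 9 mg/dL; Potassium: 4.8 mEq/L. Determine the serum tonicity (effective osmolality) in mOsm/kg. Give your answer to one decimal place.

Effective osmolality excludes urea (freely permeant across cell membranes):
2·Na + glucose/18
= 2·136 + 106/18
= 272 + 5.89
= 277.89 mOsm/kg

277.9 mOsm/kg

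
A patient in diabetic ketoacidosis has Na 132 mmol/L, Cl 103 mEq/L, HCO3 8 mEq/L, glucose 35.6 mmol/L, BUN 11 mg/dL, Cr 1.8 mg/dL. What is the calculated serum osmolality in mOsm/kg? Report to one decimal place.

303.5 mOsm/kg

Calculated osmolality = 2·Na + glucose + BUN/2.8
= 2·132 + 35.6 + 11/2.8
= 264 + 35.60 + 3.93
= 303.53 mOsm/kg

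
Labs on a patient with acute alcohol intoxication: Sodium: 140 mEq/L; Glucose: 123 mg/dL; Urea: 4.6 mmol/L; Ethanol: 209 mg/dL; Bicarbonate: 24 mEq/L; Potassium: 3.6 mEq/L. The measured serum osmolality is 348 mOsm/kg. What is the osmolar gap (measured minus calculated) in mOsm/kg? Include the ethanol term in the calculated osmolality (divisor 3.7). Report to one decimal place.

Calculated osmolality = 2·Na + glucose/18 + urea + ethanol/3.7
= 2·140 + 123/18 + 4.6 + 209/3.7
= 280 + 6.83 + 4.60 + 56.49
= 347.92 mOsm/kg ≈ 347.9 mOsm/kg
Osmolar gap = measured − calculated = 348 − 347.9 = 0.1 mOsm/kg

0.1 mOsm/kg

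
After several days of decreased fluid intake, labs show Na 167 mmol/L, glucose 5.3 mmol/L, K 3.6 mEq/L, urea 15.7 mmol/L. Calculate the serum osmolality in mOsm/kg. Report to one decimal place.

355.0 mOsm/kg

Calculated osmolality = 2·Na + glucose + urea
= 2·167 + 5.3 + 15.7
= 334 + 5.30 + 15.70
= 355 mOsm/kg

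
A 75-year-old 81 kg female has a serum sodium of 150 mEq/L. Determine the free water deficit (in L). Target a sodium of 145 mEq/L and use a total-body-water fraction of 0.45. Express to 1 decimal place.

1.3 L

TBW = 0.45 · 81 = 36.45 L
Free water deficit = TBW · (Na/145 − 1)
= 36.45 · (150/145 − 1)
= 36.45 · 0.0345
= 1.26 L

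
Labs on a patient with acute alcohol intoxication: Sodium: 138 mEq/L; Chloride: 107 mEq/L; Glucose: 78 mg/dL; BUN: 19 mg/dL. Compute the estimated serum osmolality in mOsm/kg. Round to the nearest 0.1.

287.1 mOsm/kg

Calculated osmolality = 2·Na + glucose/18 + BUN/2.8
= 2·138 + 78/18 + 19/2.8
= 276 + 4.33 + 6.79
= 287.12 mOsm/kg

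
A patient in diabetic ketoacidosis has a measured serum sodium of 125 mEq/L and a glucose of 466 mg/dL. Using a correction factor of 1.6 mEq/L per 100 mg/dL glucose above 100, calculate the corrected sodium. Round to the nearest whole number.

Corrected Na = measured Na + 1.6 · (glucose − 100)/100
= 125 + 1.6 · (466 − 100)/100
= 125 + 5.9
= 130.9 mEq/L

131 mEq/L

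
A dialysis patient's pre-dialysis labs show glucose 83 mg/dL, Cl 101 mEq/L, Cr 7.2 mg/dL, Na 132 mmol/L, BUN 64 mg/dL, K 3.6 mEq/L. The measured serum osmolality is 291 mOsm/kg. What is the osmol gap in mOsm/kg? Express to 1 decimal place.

-0.5 mOsm/kg

Calculated osmolality = 2·Na + glucose/18 + BUN/2.8
= 2·132 + 83/18 + 64/2.8
= 264 + 4.61 + 22.86
= 291.47 mOsm/kg ≈ 291.5 mOsm/kg
Osmolar gap = measured − calculated = 291 − 291.5 = -0.5 mOsm/kg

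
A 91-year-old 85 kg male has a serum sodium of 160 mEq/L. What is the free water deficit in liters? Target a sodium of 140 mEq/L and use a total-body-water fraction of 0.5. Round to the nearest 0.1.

6.1 L

TBW = 0.5 · 85 = 42.5 L
Free water deficit = TBW · (Na/140 − 1)
= 42.5 · (160/140 − 1)
= 42.5 · 0.1429
= 6.07 L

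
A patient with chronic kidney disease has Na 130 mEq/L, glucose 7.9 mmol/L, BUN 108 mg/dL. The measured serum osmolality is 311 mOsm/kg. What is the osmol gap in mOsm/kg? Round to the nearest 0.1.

4.5 mOsm/kg

Calculated osmolality = 2·Na + glucose + BUN/2.8
= 2·130 + 7.9 + 108/2.8
= 260 + 7.90 + 38.57
= 306.47 mOsm/kg ≈ 306.5 mOsm/kg
Osmolar gap = measured − calculated = 311 − 306.5 = 4.5 mOsm/kg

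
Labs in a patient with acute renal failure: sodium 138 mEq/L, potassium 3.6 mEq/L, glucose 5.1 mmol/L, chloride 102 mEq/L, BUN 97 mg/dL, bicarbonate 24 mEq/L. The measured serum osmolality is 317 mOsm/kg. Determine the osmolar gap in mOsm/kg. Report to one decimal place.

Calculated osmolality = 2·Na + glucose + BUN/2.8
= 2·138 + 5.1 + 97/2.8
= 276 + 5.10 + 34.64
= 315.74 mOsm/kg ≈ 315.7 mOsm/kg
Osmolar gap = measured − calculated = 317 − 315.7 = 1.3 mOsm/kg

1.3 mOsm/kg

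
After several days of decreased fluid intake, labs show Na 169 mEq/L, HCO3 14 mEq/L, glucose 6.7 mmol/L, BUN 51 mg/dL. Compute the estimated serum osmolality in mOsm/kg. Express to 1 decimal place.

Calculated osmolality = 2·Na + glucose + BUN/2.8
= 2·169 + 6.7 + 51/2.8
= 338 + 6.70 + 18.21
= 362.91 mOsm/kg

362.9 mOsm/kg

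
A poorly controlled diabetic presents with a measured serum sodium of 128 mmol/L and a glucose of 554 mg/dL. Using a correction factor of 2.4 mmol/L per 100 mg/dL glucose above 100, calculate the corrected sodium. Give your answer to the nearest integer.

Corrected Na = measured Na + 2.4 · (glucose − 100)/100
= 128 + 2.4 · (554 − 100)/100
= 128 + 10.9
= 138.9 mmol/L

139 mmol/L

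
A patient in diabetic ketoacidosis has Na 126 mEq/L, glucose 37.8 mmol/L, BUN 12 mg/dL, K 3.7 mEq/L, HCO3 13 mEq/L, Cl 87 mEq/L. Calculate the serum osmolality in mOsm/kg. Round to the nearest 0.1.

294.1 mOsm/kg

Calculated osmolality = 2·Na + glucose + BUN/2.8
= 2·126 + 37.8 + 12/2.8
= 252 + 37.80 + 4.29
= 294.09 mOsm/kg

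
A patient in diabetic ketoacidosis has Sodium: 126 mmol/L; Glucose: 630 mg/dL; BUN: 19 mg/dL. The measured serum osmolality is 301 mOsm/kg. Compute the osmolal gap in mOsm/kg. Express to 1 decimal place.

7.2 mOsm/kg

Calculated osmolality = 2·Na + glucose/18 + BUN/2.8
= 2·126 + 630/18 + 19/2.8
= 252 + 35 + 6.79
= 293.79 mOsm/kg ≈ 293.8 mOsm/kg
Osmolar gap = measured − calculated = 301 − 293.8 = 7.2 mOsm/kg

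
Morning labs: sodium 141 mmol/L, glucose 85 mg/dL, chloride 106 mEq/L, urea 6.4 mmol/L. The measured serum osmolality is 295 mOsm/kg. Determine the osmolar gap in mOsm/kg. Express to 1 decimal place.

1.9 mOsm/kg

Calculated osmolality = 2·Na + glucose/18 + urea
= 2·141 + 85/18 + 6.4
= 282 + 4.72 + 6.40
= 293.12 mOsm/kg ≈ 293.1 mOsm/kg
Osmolar gap = measured − calculated = 295 − 293.1 = 1.9 mOsm/kg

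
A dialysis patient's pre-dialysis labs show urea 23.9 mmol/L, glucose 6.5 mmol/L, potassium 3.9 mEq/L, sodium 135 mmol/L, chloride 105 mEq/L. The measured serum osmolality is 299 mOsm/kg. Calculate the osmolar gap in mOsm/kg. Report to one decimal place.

-1.4 mOsm/kg

Calculated osmolality = 2·Na + glucose + urea
= 2·135 + 6.5 + 23.9
= 270 + 6.50 + 23.90
= 300.4 mOsm/kg ≈ 300.4 mOsm/kg
Osmolar gap = measured − calculated = 299 − 300.4 = -1.4 mOsm/kg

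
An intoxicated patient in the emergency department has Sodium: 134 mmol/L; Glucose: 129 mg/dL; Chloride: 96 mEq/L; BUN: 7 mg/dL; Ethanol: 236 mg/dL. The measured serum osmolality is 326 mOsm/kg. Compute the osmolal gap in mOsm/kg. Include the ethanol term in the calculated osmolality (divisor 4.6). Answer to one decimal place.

Calculated osmolality = 2·Na + glucose/18 + BUN/2.8 + ethanol/4.6
= 2·134 + 129/18 + 7/2.8 + 236/4.6
= 268 + 7.17 + 2.50 + 51.30
= 328.97 mOsm/kg ≈ 329.0 mOsm/kg
Osmolar gap = measured − calculated = 326 − 329.0 = -3.0 mOsm/kg

-3.0 mOsm/kg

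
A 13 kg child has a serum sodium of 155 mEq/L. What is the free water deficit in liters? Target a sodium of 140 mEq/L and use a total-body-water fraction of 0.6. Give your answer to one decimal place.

TBW = 0.6 · 13 = 7.8 L
Free water deficit = TBW · (Na/140 − 1)
= 7.8 · (155/140 − 1)
= 7.8 · 0.1071
= 0.84 L

0.8 L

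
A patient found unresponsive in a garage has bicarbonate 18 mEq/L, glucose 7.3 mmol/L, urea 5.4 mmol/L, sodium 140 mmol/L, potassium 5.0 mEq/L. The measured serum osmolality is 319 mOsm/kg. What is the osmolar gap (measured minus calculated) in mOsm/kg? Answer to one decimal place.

Calculated osmolality = 2·Na + glucose + urea
= 2·140 + 7.3 + 5.4
= 280 + 7.30 + 5.40
= 292.7 mOsm/kg ≈ 292.7 mOsm/kg
Osmolar gap = measured − calculated = 319 − 292.7 = 26.3 mOsm/kg

26.3 mOsm/kg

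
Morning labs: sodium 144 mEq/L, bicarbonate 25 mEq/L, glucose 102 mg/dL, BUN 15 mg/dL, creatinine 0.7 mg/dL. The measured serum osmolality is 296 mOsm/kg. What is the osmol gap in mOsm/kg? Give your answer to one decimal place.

-3.0 mOsm/kg

Calculated osmolality = 2·Na + glucose/18 + BUN/2.8
= 2·144 + 102/18 + 15/2.8
= 288 + 5.67 + 5.36
= 299.03 mOsm/kg ≈ 299.0 mOsm/kg
Osmolar gap = measured − calculated = 296 − 299.0 = -3.0 mOsm/kg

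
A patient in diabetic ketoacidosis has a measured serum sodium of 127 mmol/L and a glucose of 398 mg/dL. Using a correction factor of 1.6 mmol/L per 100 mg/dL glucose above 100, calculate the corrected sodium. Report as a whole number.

132 mmol/L

Corrected Na = measured Na + 1.6 · (glucose − 100)/100
= 127 + 1.6 · (398 − 100)/100
= 127 + 4.8
= 131.8 mmol/L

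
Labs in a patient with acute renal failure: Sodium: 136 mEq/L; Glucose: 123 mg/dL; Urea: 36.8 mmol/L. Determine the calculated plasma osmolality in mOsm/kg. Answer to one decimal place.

315.6 mOsm/kg

Calculated osmolality = 2·Na + glucose/18 + urea
= 2·136 + 123/18 + 36.8
= 272 + 6.83 + 36.80
= 315.63 mOsm/kg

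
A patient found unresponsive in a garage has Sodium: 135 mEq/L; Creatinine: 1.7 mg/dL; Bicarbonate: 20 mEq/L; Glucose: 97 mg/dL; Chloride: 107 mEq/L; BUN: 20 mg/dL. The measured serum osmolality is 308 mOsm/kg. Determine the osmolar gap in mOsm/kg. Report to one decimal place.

Calculated osmolality = 2·Na + glucose/18 + BUN/2.8
= 2·135 + 97/18 + 20/2.8
= 270 + 5.39 + 7.14
= 282.53 mOsm/kg ≈ 282.5 mOsm/kg
Osmolar gap = measured − calculated = 308 − 282.5 = 25.5 mOsm/kg

25.5 mOsm/kg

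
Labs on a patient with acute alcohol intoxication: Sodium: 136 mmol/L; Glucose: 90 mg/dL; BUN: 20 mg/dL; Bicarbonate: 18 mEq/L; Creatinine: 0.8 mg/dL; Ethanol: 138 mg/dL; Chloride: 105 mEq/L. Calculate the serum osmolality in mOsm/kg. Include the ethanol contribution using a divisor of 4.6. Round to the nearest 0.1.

314.1 mOsm/kg

Calculated osmolality = 2·Na + glucose/18 + BUN/2.8 + ethanol/4.6
= 2·136 + 90/18 + 20/2.8 + 138/4.6
= 272 + 5 + 7.14 + 30
= 314.14 mOsm/kg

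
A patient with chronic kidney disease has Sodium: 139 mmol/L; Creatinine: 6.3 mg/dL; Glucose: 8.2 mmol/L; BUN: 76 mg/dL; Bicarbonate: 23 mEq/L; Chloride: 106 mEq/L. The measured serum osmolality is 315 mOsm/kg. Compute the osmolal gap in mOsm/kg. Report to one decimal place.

1.7 mOsm/kg

Calculated osmolality = 2·Na + glucose + BUN/2.8
= 2·139 + 8.2 + 76/2.8
= 278 + 8.20 + 27.14
= 313.34 mOsm/kg ≈ 313.3 mOsm/kg
Osmolar gap = measured − calculated = 315 − 313.3 = 1.7 mOsm/kg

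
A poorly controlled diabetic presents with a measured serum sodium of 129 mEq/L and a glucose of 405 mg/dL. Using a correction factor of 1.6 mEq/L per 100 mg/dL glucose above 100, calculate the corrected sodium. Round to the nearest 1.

134 mEq/L

Corrected Na = measured Na + 1.6 · (glucose − 100)/100
= 129 + 1.6 · (405 − 100)/100
= 129 + 4.9
= 133.9 mEq/L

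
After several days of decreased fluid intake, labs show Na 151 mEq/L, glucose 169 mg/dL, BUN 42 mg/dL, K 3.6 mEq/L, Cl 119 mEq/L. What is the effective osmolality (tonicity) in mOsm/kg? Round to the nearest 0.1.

311.4 mOsm/kg

Effective osmolality excludes urea (freely permeant across cell membranes):
2·Na + glucose/18
= 2·151 + 169/18
= 302 + 9.39
= 311.39 mOsm/kg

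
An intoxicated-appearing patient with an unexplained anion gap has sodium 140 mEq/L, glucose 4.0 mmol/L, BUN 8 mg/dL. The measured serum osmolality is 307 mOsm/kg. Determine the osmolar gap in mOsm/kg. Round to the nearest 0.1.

20.1 mOsm/kg

Calculated osmolality = 2·Na + glucose + BUN/2.8
= 2·140 + 4 + 8/2.8
= 280 + 4 + 2.86
= 286.86 mOsm/kg ≈ 286.9 mOsm/kg
Osmolar gap = measured − calculated = 307 − 286.9 = 20.1 mOsm/kg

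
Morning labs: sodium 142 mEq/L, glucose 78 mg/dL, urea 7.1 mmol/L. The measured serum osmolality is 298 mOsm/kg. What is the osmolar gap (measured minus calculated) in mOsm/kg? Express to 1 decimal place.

2.6 mOsm/kg

Calculated osmolality = 2·Na + glucose/18 + urea
= 2·142 + 78/18 + 7.1
= 284 + 4.33 + 7.10
= 295.43 mOsm/kg ≈ 295.4 mOsm/kg
Osmolar gap = measured − calculated = 298 − 295.4 = 2.6 mOsm/kg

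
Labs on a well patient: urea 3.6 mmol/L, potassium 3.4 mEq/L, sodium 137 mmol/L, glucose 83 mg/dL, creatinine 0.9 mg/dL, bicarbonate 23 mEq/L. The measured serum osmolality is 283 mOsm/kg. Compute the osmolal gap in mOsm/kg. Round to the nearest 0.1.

Calculated osmolality = 2·Na + glucose/18 + urea
= 2·137 + 83/18 + 3.6
= 274 + 4.61 + 3.60
= 282.21 mOsm/kg ≈ 282.2 mOsm/kg
Osmolar gap = measured − calculated = 283 − 282.2 = 0.8 mOsm/kg

0.8 mOsm/kg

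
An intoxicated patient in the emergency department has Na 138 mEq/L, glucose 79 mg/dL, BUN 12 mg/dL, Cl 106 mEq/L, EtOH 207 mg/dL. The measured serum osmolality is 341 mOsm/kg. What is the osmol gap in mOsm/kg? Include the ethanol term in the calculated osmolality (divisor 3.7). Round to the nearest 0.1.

Calculated osmolality = 2·Na + glucose/18 + BUN/2.8 + ethanol/3.7
= 2·138 + 79/18 + 12/2.8 + 207/3.7
= 276 + 4.39 + 4.29 + 55.95
= 340.63 mOsm/kg ≈ 340.6 mOsm/kg
Osmolar gap = measured − calculated = 341 − 340.6 = 0.4 mOsm/kg

0.4 mOsm/kg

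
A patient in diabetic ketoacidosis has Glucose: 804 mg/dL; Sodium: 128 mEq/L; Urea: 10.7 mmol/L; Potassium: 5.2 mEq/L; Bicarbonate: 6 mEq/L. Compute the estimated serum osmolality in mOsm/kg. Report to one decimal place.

Calculated osmolality = 2·Na + glucose/18 + urea
= 2·128 + 804/18 + 10.7
= 256 + 44.67 + 10.70
= 311.37 mOsm/kg

311.4 mOsm/kg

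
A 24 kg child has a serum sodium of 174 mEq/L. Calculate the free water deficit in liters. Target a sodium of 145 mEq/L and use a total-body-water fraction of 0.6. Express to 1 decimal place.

TBW = 0.6 · 24 = 14.4 L
Free water deficit = TBW · (Na/145 − 1)
= 14.4 · (174/145 − 1)
= 14.4 · 0.2
= 2.88 L

2.9 L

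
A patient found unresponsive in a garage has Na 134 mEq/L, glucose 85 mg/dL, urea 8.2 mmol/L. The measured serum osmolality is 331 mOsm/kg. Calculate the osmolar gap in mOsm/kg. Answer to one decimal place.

50.1 mOsm/kg

Calculated osmolality = 2·Na + glucose/18 + urea
= 2·134 + 85/18 + 8.2
= 268 + 4.72 + 8.20
= 280.92 mOsm/kg ≈ 280.9 mOsm/kg
Osmolar gap = measured − calculated = 331 − 280.9 = 50.1 mOsm/kg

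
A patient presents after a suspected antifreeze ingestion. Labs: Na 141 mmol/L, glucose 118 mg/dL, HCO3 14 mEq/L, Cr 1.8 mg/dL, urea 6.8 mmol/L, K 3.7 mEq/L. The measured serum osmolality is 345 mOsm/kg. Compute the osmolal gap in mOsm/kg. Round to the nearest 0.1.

49.6 mOsm/kg

Calculated osmolality = 2·Na + glucose/18 + urea
= 2·141 + 118/18 + 6.8
= 282 + 6.56 + 6.80
= 295.36 mOsm/kg ≈ 295.4 mOsm/kg
Osmolar gap = measured − calculated = 345 − 295.4 = 49.6 mOsm/kg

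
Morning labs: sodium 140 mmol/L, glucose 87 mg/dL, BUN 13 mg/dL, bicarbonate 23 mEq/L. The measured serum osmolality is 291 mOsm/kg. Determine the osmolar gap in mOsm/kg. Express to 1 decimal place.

Calculated osmolality = 2·Na + glucose/18 + BUN/2.8
= 2·140 + 87/18 + 13/2.8
= 280 + 4.83 + 4.64
= 289.47 mOsm/kg ≈ 289.5 mOsm/kg
Osmolar gap = measured − calculated = 291 − 289.5 = 1.5 mOsm/kg

1.5 mOsm/kg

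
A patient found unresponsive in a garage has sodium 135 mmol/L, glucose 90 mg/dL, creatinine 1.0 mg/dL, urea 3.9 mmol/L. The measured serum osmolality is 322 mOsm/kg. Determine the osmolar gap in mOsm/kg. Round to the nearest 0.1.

Calculated osmolality = 2·Na + glucose/18 + urea
= 2·135 + 90/18 + 3.9
= 270 + 5 + 3.90
= 278.9 mOsm/kg ≈ 278.9 mOsm/kg
Osmolar gap = measured − calculated = 322 − 278.9 = 43.1 mOsm/kg

43.1 mOsm/kg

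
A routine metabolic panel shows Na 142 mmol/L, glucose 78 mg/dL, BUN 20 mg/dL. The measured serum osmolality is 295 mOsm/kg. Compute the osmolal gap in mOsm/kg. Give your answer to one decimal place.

-0.5 mOsm/kg

Calculated osmolality = 2·Na + glucose/18 + BUN/2.8
= 2·142 + 78/18 + 20/2.8
= 284 + 4.33 + 7.14
= 295.47 mOsm/kg ≈ 295.5 mOsm/kg
Osmolar gap = measured − calculated = 295 − 295.5 = -0.5 mOsm/kg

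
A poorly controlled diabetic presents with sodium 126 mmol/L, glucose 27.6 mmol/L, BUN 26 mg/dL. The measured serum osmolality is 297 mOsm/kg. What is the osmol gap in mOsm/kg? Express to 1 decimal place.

8.1 mOsm/kg

Calculated osmolality = 2·Na + glucose + BUN/2.8
= 2·126 + 27.6 + 26/2.8
= 252 + 27.60 + 9.29
= 288.89 mOsm/kg ≈ 288.9 mOsm/kg
Osmolar gap = measured − calculated = 297 − 288.9 = 8.1 mOsm/kg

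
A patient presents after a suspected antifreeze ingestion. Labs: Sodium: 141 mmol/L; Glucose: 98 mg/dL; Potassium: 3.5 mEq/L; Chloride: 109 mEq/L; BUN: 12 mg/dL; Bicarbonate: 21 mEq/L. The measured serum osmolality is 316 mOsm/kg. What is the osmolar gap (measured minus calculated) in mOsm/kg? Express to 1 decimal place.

24.3 mOsm/kg

Calculated osmolality = 2·Na + glucose/18 + BUN/2.8
= 2·141 + 98/18 + 12/2.8
= 282 + 5.44 + 4.29
= 291.73 mOsm/kg ≈ 291.7 mOsm/kg
Osmolar gap = measured − calculated = 316 − 291.7 = 24.3 mOsm/kg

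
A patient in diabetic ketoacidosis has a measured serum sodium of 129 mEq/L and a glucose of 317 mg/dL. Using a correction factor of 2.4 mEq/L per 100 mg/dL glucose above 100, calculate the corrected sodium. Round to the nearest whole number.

134 mEq/L

Corrected Na = measured Na + 2.4 · (glucose − 100)/100
= 129 + 2.4 · (317 − 100)/100
= 129 + 5.2
= 134.2 mEq/L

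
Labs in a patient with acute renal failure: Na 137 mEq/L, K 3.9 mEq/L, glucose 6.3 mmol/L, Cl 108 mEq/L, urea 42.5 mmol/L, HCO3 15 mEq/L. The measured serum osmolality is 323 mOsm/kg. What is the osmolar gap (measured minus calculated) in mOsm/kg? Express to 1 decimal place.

Calculated osmolality = 2·Na + glucose + urea
= 2·137 + 6.3 + 42.5
= 274 + 6.30 + 42.50
= 322.8 mOsm/kg ≈ 322.8 mOsm/kg
Osmolar gap = measured − calculated = 323 − 322.8 = 0.2 mOsm/kg

0.2 mOsm/kg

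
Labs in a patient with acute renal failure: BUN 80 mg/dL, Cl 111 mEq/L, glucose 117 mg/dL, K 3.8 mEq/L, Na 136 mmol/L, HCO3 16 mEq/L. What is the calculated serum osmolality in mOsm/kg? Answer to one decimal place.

307.1 mOsm/kg

Calculated osmolality = 2·Na + glucose/18 + BUN/2.8
= 2·136 + 117/18 + 80/2.8
= 272 + 6.50 + 28.57
= 307.07 mOsm/kg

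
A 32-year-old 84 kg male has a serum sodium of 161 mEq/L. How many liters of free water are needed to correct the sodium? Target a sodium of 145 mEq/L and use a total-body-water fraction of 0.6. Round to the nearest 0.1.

5.6 L

TBW = 0.6 · 84 = 50.4 L
Free water deficit = TBW · (Na/145 − 1)
= 50.4 · (161/145 − 1)
= 50.4 · 0.1103
= 5.56 L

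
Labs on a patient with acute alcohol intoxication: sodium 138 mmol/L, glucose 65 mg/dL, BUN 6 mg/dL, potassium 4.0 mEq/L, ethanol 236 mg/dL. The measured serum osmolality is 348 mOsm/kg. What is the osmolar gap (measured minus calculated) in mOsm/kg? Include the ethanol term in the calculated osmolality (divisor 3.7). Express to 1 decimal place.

Calculated osmolality = 2·Na + glucose/18 + BUN/2.8 + ethanol/3.7
= 2·138 + 65/18 + 6/2.8 + 236/3.7
= 276 + 3.61 + 2.14 + 63.78
= 345.53 mOsm/kg ≈ 345.5 mOsm/kg
Osmolar gap = measured − calculated = 348 − 345.5 = 2.5 mOsm/kg

2.5 mOsm/kg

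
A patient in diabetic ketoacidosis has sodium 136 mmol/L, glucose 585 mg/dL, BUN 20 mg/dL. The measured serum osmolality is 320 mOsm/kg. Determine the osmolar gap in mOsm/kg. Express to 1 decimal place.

8.4 mOsm/kg

Calculated osmolality = 2·Na + glucose/18 + BUN/2.8
= 2·136 + 585/18 + 20/2.8
= 272 + 32.50 + 7.14
= 311.64 mOsm/kg ≈ 311.6 mOsm/kg
Osmolar gap = measured − calculated = 320 − 311.6 = 8.4 mOsm/kg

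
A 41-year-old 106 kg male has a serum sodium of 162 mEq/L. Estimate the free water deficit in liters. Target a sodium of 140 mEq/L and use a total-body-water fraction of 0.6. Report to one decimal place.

10.0 L

TBW = 0.6 · 106 = 63.6 L
Free water deficit = TBW · (Na/140 − 1)
= 63.6 · (162/140 − 1)
= 63.6 · 0.1571
= 9.99 L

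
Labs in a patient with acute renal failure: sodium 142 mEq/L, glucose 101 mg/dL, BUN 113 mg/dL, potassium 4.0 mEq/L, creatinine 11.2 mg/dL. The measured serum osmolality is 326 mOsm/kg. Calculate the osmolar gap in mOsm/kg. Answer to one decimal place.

-4.0 mOsm/kg

Calculated osmolality = 2·Na + glucose/18 + BUN/2.8
= 2·142 + 101/18 + 113/2.8
= 284 + 5.61 + 40.36
= 329.97 mOsm/kg ≈ 330.0 mOsm/kg
Osmolar gap = measured − calculated = 326 − 330.0 = -4.0 mOsm/kg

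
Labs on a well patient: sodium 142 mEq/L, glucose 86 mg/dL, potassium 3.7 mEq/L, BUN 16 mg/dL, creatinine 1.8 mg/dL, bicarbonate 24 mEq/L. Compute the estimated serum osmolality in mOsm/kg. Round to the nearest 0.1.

Calculated osmolality = 2·Na + glucose/18 + BUN/2.8
= 2·142 + 86/18 + 16/2.8
= 284 + 4.78 + 5.71
= 294.49 mOsm/kg

294.5 mOsm/kg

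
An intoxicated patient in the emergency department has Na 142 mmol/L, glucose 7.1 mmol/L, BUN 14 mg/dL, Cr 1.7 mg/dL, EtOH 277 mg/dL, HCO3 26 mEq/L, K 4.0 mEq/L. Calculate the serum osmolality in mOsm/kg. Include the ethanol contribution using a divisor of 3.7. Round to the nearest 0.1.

371.0 mOsm/kg

Calculated osmolality = 2·Na + glucose + BUN/2.8 + ethanol/3.7
= 2·142 + 7.1 + 14/2.8 + 277/3.7
= 284 + 7.10 + 5 + 74.86
= 370.96 mOsm/kg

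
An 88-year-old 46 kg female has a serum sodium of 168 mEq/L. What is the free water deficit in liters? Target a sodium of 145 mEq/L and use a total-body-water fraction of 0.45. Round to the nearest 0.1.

3.3 L

TBW = 0.45 · 46 = 20.7 L
Free water deficit = TBW · (Na/145 − 1)
= 20.7 · (168/145 − 1)
= 20.7 · 0.1586
= 3.28 L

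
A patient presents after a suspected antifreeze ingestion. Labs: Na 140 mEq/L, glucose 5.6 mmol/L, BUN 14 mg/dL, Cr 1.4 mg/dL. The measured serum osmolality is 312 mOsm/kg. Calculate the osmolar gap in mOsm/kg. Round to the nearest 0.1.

Calculated osmolality = 2·Na + glucose + BUN/2.8
= 2·140 + 5.6 + 14/2.8
= 280 + 5.60 + 5
= 290.6 mOsm/kg ≈ 290.6 mOsm/kg
Osmolar gap = measured − calculated = 312 − 290.6 = 21.4 mOsm/kg

21.4 mOsm/kg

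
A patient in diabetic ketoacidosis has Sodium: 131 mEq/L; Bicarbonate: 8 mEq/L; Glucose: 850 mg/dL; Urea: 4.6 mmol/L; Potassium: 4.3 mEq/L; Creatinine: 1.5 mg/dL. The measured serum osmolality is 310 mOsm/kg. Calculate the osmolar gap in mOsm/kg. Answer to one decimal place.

-3.8 mOsm/kg

Calculated osmolality = 2·Na + glucose/18 + urea
= 2·131 + 850/18 + 4.6
= 262 + 47.22 + 4.60
= 313.82 mOsm/kg ≈ 313.8 mOsm/kg
Osmolar gap = measured − calculated = 310 − 313.8 = -3.8 mOsm/kg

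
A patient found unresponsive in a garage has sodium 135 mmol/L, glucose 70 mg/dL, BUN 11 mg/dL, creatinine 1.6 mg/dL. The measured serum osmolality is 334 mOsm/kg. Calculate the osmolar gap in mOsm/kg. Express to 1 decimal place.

Calculated osmolality = 2·Na + glucose/18 + BUN/2.8
= 2·135 + 70/18 + 11/2.8
= 270 + 3.89 + 3.93
= 277.82 mOsm/kg ≈ 277.8 mOsm/kg
Osmolar gap = measured − calculated = 334 − 277.8 = 56.2 mOsm/kg

56.2 mOsm/kg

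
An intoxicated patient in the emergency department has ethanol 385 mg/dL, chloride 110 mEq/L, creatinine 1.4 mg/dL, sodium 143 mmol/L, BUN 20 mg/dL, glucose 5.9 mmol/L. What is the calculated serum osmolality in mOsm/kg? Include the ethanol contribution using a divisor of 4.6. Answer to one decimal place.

Calculated osmolality = 2·Na + glucose + BUN/2.8 + ethanol/4.6
= 2·143 + 5.9 + 20/2.8 + 385/4.6
= 286 + 5.90 + 7.14 + 83.70
= 382.74 mOsm/kg

382.7 mOsm/kg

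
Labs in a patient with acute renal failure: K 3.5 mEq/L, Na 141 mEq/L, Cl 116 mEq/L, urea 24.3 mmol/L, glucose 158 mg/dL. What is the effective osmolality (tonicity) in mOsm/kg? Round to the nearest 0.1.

290.8 mOsm/kg

Effective osmolality excludes urea (freely permeant across cell membranes):
2·Na + glucose/18
= 2·141 + 158/18
= 282 + 8.78
= 290.78 mOsm/kg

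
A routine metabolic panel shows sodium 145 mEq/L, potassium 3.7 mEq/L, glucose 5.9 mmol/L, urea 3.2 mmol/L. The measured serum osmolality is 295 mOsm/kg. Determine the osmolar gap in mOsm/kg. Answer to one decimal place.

Calculated osmolality = 2·Na + glucose + urea
= 2·145 + 5.9 + 3.2
= 290 + 5.90 + 3.20
= 299.1 mOsm/kg ≈ 299.1 mOsm/kg
Osmolar gap = measured − calculated = 295 − 299.1 = -4.1 mOsm/kg

-4.1 mOsm/kg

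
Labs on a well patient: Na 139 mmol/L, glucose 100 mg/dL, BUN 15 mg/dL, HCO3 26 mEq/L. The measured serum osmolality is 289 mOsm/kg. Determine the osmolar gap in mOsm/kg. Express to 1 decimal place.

Calculated osmolality = 2·Na + glucose/18 + BUN/2.8
= 2·139 + 100/18 + 15/2.8
= 278 + 5.56 + 5.36
= 288.92 mOsm/kg ≈ 288.9 mOsm/kg
Osmolar gap = measured − calculated = 289 − 288.9 = 0.1 mOsm/kg

0.1 mOsm/kg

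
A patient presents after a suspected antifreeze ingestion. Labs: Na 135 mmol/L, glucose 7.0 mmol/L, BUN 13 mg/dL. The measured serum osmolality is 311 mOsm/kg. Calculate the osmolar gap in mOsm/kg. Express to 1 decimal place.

Calculated osmolality = 2·Na + glucose + BUN/2.8
= 2·135 + 7 + 13/2.8
= 270 + 7 + 4.64
= 281.64 mOsm/kg ≈ 281.6 mOsm/kg
Osmolar gap = measured − calculated = 311 − 281.6 = 29.4 mOsm/kg

29.4 mOsm/kg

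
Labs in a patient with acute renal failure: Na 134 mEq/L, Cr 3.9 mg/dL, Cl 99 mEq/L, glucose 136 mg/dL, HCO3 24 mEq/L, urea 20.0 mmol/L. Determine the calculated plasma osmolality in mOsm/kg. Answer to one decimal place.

295.6 mOsm/kg

Calculated osmolality = 2·Na + glucose/18 + urea
= 2·134 + 136/18 + 20
= 268 + 7.56 + 20
= 295.56 mOsm/kg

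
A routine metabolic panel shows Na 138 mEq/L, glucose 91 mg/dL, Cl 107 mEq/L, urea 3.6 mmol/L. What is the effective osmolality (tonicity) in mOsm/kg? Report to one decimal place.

Effective osmolality excludes urea (freely permeant across cell membranes):
2·Na + glucose/18
= 2·138 + 91/18
= 276 + 5.06
= 281.06 mOsm/kg

281.1 mOsm/kg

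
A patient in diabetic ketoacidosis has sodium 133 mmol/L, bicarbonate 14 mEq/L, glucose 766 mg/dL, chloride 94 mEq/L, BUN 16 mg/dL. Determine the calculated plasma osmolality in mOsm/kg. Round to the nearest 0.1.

Calculated osmolality = 2·Na + glucose/18 + BUN/2.8
= 2·133 + 766/18 + 16/2.8
= 266 + 42.56 + 5.71
= 314.27 mOsm/kg

314.3 mOsm/kg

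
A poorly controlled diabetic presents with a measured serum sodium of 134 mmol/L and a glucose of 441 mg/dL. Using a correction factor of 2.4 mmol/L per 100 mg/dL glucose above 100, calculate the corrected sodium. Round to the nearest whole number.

142 mmol/L

Corrected Na = measured Na + 2.4 · (glucose − 100)/100
= 134 + 2.4 · (441 − 100)/100
= 134 + 8.2
= 142.2 mmol/L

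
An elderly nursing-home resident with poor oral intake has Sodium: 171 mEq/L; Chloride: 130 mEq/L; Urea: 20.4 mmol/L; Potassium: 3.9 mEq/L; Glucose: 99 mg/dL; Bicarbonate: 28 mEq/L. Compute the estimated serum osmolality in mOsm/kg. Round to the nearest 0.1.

Calculated osmolality = 2·Na + glucose/18 + urea
= 2·171 + 99/18 + 20.4
= 342 + 5.50 + 20.40
= 367.9 mOsm/kg

367.9 mOsm/kg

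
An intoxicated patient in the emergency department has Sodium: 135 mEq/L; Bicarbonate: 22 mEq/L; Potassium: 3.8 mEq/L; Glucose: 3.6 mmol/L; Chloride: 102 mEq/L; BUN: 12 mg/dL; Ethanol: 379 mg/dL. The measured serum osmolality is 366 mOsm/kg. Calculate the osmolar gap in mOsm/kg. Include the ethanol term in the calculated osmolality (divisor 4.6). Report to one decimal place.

Calculated osmolality = 2·Na + glucose + BUN/2.8 + ethanol/4.6
= 2·135 + 3.6 + 12/2.8 + 379/4.6
= 270 + 3.60 + 4.29 + 82.39
= 360.28 mOsm/kg ≈ 360.3 mOsm/kg
Osmolar gap = measured − calculated = 366 − 360.3 = 5.7 mOsm/kg

5.7 mOsm/kg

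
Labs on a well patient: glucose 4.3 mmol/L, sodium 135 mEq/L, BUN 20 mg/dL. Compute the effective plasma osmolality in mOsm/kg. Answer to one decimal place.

274.3 mOsm/kg

Effective osmolality excludes urea (freely permeant across cell membranes):
2·Na + glucose
= 2·135 + 4.3
= 270 + 4.3
= 274.3 mOsm/kg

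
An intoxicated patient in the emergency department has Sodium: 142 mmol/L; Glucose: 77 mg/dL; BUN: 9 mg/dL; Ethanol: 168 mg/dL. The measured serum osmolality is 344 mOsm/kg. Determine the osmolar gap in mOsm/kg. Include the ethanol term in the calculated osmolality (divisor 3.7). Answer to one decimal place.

7.1 mOsm/kg

Calculated osmolality = 2·Na + glucose/18 + BUN/2.8 + ethanol/3.7
= 2·142 + 77/18 + 9/2.8 + 168/3.7
= 284 + 4.28 + 3.21 + 45.41
= 336.9 mOsm/kg ≈ 336.9 mOsm/kg
Osmolar gap = measured − calculated = 344 − 336.9 = 7.1 mOsm/kg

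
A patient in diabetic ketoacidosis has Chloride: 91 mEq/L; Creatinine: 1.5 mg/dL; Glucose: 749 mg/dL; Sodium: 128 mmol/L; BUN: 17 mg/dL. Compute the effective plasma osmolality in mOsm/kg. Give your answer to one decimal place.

297.6 mOsm/kg

Effective osmolality excludes urea (freely permeant across cell membranes):
2·Na + glucose/18
= 2·128 + 749/18
= 256 + 41.61
= 297.61 mOsm/kg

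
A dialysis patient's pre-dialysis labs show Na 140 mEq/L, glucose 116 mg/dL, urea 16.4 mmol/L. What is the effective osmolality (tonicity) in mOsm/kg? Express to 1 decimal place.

Effective osmolality excludes urea (freely permeant across cell membranes):
2·Na + glucose/18
= 2·140 + 116/18
= 280 + 6.44
= 286.44 mOsm/kg

286.4 mOsm/kg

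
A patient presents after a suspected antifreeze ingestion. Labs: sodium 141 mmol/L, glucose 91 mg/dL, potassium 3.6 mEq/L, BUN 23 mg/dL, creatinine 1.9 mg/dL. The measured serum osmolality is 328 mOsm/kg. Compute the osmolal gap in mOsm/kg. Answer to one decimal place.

32.7 mOsm/kg

Calculated osmolality = 2·Na + glucose/18 + BUN/2.8
= 2·141 + 91/18 + 23/2.8
= 282 + 5.06 + 8.21
= 295.27 mOsm/kg ≈ 295.3 mOsm/kg
Osmolar gap = measured − calculated = 328 − 295.3 = 32.7 mOsm/kg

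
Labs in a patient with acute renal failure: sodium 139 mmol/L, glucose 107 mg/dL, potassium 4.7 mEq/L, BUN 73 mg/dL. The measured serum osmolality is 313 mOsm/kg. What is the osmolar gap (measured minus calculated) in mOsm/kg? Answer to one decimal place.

Calculated osmolality = 2·Na + glucose/18 + BUN/2.8
= 2·139 + 107/18 + 73/2.8
= 278 + 5.94 + 26.07
= 310.01 mOsm/kg ≈ 310.0 mOsm/kg
Osmolar gap = measured − calculated = 313 − 310.0 = 3.0 mOsm/kg

3.0 mOsm/kg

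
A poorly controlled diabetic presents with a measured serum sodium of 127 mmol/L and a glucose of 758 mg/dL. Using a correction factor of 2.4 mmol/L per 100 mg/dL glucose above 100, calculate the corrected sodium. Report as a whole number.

Corrected Na = measured Na + 2.4 · (glucose − 100)/100
= 127 + 2.4 · (758 − 100)/100
= 127 + 15.8
= 142.8 mmol/L

143 mmol/L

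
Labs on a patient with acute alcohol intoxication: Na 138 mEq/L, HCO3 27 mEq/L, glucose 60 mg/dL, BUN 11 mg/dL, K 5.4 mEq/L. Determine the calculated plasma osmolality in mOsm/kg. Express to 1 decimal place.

283.3 mOsm/kg

Calculated osmolality = 2·Na + glucose/18 + BUN/2.8
= 2·138 + 60/18 + 11/2.8
= 276 + 3.33 + 3.93
= 283.26 mOsm/kg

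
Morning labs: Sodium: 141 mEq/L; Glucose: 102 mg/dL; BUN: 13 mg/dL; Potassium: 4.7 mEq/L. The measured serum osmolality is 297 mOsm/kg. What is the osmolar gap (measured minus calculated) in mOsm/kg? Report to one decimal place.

Calculated osmolality = 2·Na + glucose/18 + BUN/2.8
= 2·141 + 102/18 + 13/2.8
= 282 + 5.67 + 4.64
= 292.31 mOsm/kg ≈ 292.3 mOsm/kg
Osmolar gap = measured − calculated = 297 − 292.3 = 4.7 mOsm/kg

4.7 mOsm/kg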